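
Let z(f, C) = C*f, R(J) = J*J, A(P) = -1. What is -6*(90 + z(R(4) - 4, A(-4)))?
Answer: -468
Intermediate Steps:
R(J) = J²
-6*(90 + z(R(4) - 4, A(-4))) = -6*(90 - (4² - 4)) = -6*(90 - (16 - 4)) = -6*(90 - 1*12) = -6*(90 - 12) = -6*78 = -468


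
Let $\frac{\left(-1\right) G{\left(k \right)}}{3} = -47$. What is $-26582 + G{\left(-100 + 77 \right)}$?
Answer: $-26441$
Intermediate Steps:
$G{\left(k \right)} = 141$ ($G{\left(k \right)} = \left(-3\right) \left(-47\right) = 141$)
$-26582 + G{\left(-100 + 77 \right)} = -26582 + 141 = -26441$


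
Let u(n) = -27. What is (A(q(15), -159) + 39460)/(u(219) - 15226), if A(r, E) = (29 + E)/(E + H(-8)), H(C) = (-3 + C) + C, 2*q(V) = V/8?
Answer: -501715/193931 ≈ -2.5871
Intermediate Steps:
q(V) = V/16 (q(V) = (V/8)/2 = V/16)
H(C) = -3 + 2*C
A(r, E) = (29 + E)/(-19 + E) (A(r, E) = (29 + E)/(E + (-3 + 2*(-8))) = (29 + E)/(E + (-3 - 16)) = (29 + E)/(E - 19) = (29 + E)/(-19 + E))
(A(q(15), -159) + 39460)/(u(219) - 15226) = ((29 - 159)/(-19 - 159) + 39460)/(-27 - 15226) = (-130/(-178) + 39460)/(-15253) = (-1/178*(-130) + 39460)*(-1/15253) = (65/89 + 39460)*(-1/15253) = (3512005/89)*(-1/15253) = -501715/193931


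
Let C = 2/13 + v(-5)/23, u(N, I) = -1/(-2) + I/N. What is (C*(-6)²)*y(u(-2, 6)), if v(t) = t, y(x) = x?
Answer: 1710/299 ≈ 5.7191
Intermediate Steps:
u(N, I) = ½ + I/N (u(N, I) = -1*(-½) + I/N = ½ + I/N)
C = -19/299 (C = 2/13 - 5/23 = -19/299 ≈ -0.063545)
(C*(-6)²)*y(u(-2, 6)) = (-19/299*(-6)²)*((6 + (½)*(-2))/(-2)) = (-19/299*36)*(-(6 - 1)/2) = -(-342)*5/299 = -684/299*(-5/2) = 1710/299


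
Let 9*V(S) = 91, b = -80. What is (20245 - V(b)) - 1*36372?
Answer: -145234/9 ≈ -16137.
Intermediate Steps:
V(S) = 91/9 (V(S) = (1/9)*91 = 91/9)
(20245 - V(b)) - 1*36372 = (20245 - 1*91/9) - 1*36372 = (20245 - 91/9) - 36372 = 182114/9 - 36372 = -145234/9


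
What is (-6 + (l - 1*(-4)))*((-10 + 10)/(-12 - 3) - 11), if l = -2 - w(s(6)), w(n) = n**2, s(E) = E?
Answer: 440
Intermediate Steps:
l = -38 (l = -2 - 1*6**2 = -2 - 1*36 = -2 - 36 = -38)
(-6 + (l - 1*(-4)))*((-10 + 10)/(-12 - 3) - 11) = (-6 + (-38 - 1*(-4)))*((-10 + 10)/(-12 - 3) - 11) = (-6 + (-38 + 4))*(0/(-15) - 11) = (-6 - 34)*(0*(-1/15) - 11) = -40*(0 - 11) = -40*(-11) = 440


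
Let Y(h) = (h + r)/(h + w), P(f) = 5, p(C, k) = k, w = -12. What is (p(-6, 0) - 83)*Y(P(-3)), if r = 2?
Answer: 83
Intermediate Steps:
Y(h) = (2 + h)/(-12 + h) (Y(h) = (h + 2)/(h - 12) = (2 + h)/(-12 + h))
(p(-6, 0) - 83)*Y(P(-3)) = (0 - 83)*((2 + 5)/(-12 + 5)) = -83*7/(-7) = -(-83)*7/7 = -83*(-1) = 83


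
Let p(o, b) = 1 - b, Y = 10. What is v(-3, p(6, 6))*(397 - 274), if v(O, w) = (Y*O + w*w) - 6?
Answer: -1353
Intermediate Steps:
v(O, w) = -6 + w² + 10*O (v(O, w) = (10*O + w*w) - 6 = (10*O + w²) - 6 = (w² + 10*O) - 6 = -6 + w² + 10*O)
v(-3, p(6, 6))*(397 - 274) = (-6 + (1 - 1*6)² + 10*(-3))*(397 - 274) = (-6 + (1 - 6)² - 30)*123 = (-6 + (-5)² - 30)*123 = (-6 + 25 - 30)*123 = -11*123 = -1353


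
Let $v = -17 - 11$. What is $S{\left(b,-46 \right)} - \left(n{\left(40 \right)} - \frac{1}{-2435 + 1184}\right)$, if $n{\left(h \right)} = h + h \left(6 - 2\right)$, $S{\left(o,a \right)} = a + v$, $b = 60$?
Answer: $- \frac{342775}{1251} \approx -274.0$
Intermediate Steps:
$v = -28$ ($v = -17 - 11 = -28$)
$S{\left(o,a \right)} = -28 + a$ ($S{\left(o,a \right)} = a - 28 = -28 + a$)
$n{\left(h \right)} = 5 h$ ($n{\left(h \right)} = h + h 4 = h + 4 h = 5 h$)
$S{\left(b,-46 \right)} - \left(n{\left(40 \right)} - \frac{1}{-2435 + 1184}\right) = \left(-28 - 46\right) - \left(5 \cdot 40 - \frac{1}{-2435 + 1184}\right) = -74 - \left(200 - \frac{1}{-1251}\right) = -74 - \left(200 - - \frac{1}{1251}\right) = -74 - \left(200 + \frac{1}{1251}\right) = -74 - \frac{250201}{1251} = - \frac{342775}{1251}$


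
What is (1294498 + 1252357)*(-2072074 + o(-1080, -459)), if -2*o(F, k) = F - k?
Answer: -10552962457585/2 ≈ -5.2765e+12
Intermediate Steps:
o(F, k) = k/2 - F/2 (o(F, k) = -(F - k)/2 = k/2 - F/2)
(1294498 + 1252357)*(-2072074 + o(-1080, -459)) = (1294498 + 1252357)*(-2072074 + ((½)*(-459) - ½*(-1080))) = 2546855*(-2072074 + (-459/2 + 540)) = 2546855*(-2072074 + 621/2) = 2546855*(-4143527/2) = -10552962457585/2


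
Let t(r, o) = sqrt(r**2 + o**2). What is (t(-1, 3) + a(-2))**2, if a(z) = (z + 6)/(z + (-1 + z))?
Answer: 266/25 - 8*sqrt(10)/5 ≈ 5.5804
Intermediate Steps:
t(r, o) = sqrt(o**2 + r**2)
a(z) = (6 + z)/(-1 + 2*z)
(t(-1, 3) + a(-2))**2 = (sqrt(3**2 + (-1)**2) + (6 - 2)/(-1 + 2*(-2)))**2 = (sqrt(9 + 1) + 4/(-1 - 4))**2 = (sqrt(10) + 4/(-5))**2 = (sqrt(10) - 1/5*4)**2 = (sqrt(10) - 4/5)**2 = (-4/5 + sqrt(10))**2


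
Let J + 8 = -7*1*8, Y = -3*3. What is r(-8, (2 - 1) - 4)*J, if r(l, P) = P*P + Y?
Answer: 0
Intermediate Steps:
Y = -9
r(l, P) = -9 + P² (r(l, P) = P*P - 9 = P² - 9 = -9 + P²)
J = -64 (J = -8 - 7*1*8 = -8 - 7*8 = -8 - 56 = -64)
r(-8, (2 - 1) - 4)*J = (-9 + ((2 - 1) - 4)²)*(-64) = (-9 + (1 - 4)²)*(-64) = (-9 + (-3)²)*(-64) = (-9 + 9)*(-64) = 0*(-64) = 0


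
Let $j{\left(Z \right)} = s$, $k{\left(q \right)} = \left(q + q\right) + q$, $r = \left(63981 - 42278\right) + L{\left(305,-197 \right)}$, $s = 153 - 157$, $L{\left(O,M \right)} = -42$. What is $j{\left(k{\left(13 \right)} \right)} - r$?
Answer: $-21665$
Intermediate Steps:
$s = -4$ ($s = 153 - 157 = -4$)
$r = 21661$ ($r = \left(63981 - 42278\right) - 42 = 21703 - 42 = 21661$)
$k{\left(q \right)} = 3 q$ ($k{\left(q \right)} = 2 q + q = 3 q$)
$j{\left(Z \right)} = -4$
$j{\left(k{\left(13 \right)} \right)} - r = -4 - 21661 = -21665$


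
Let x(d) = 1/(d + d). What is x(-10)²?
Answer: 1/400 ≈ 0.0025000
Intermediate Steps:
x(d) = 1/(2*d)
x(-10)² = ((½)/(-10))² = ((½)*(-⅒))² = (-1/20)² = 1/400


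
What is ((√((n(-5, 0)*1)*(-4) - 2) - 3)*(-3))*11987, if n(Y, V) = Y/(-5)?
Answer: 107883 - 35961*I*√6 ≈ 1.0788e+5 - 88086.0*I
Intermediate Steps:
n(Y, V) = -Y/5 (n(Y, V) = Y*(-⅕) = -Y/5)
((√((n(-5, 0)*1)*(-4) - 2) - 3)*(-3))*11987 = ((√((-⅕*(-5)*1)*(-4) - 2) - 3)*(-3))*11987 = ((√((1*1)*(-4) - 2) - 3)*(-3))*11987 = ((√(1*(-4) - 2) - 3)*(-3))*11987 = ((√(-4 - 2) - 3)*(-3))*11987 = ((√(-6) - 3)*(-3))*11987 = ((I*√6 - 3)*(-3))*11987 = ((-3 + I*√6)*(-3))*11987 = (9 - 3*I*√6)*11987 = 107883 - 35961*I*√6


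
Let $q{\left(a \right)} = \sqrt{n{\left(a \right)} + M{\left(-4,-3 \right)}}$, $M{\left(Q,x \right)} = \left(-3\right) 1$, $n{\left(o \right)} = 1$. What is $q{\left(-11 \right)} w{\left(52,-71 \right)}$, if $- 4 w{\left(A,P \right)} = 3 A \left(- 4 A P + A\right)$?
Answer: $- 577980 i \sqrt{2} \approx - 8.1739 \cdot 10^{5} i$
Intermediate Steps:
$w{\left(A,P \right)} = - \frac{3 A \left(A - 4 A P\right)}{4}$ ($w{\left(A,P \right)} = - \frac{3 A \left(- 4 A P + A\right)}{4} = - \frac{3 A \left(A - 4 A P\right)}{4}$)
$M{\left(Q,x \right)} = -3$
$q{\left(a \right)} = i \sqrt{2}$ ($q{\left(a \right)} = \sqrt{1 - 3} = \sqrt{-2} = i \sqrt{2}$)
$q{\left(-11 \right)} w{\left(52,-71 \right)} = i \sqrt{2} \cdot 52^{2} \left(- \frac{3}{4} + 3 \left(-71\right)\right) = i \sqrt{2} \cdot 2704 \left(- \frac{3}{4} - 213\right) = i \sqrt{2} \cdot 2704 \left(- \frac{855}{4}\right) = i \sqrt{2} \left(-577980\right) = - 577980 i \sqrt{2}$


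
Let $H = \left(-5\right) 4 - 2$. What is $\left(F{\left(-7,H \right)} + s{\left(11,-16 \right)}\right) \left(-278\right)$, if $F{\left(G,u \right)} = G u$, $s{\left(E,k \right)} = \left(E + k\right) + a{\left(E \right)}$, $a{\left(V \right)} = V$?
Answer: $-44480$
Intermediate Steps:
$H = -22$ ($H = -20 - 2 = -22$)
$s{\left(E,k \right)} = k + 2 E$ ($s{\left(E,k \right)} = \left(E + k\right) + E = k + 2 E$)
$\left(F{\left(-7,H \right)} + s{\left(11,-16 \right)}\right) \left(-278\right) = \left(\left(-7\right) \left(-22\right) + \left(-16 + 2 \cdot 11\right)\right) \left(-278\right) = \left(154 + \left(-16 + 22\right)\right) \left(-278\right) = \left(154 + 6\right) \left(-278\right) = 160 \left(-278\right) = -44480$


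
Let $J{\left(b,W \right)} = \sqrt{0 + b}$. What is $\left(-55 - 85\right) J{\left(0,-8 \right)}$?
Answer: $0$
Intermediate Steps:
$J{\left(b,W \right)} = \sqrt{b}$
$\left(-55 - 85\right) J{\left(0,-8 \right)} = \left(-55 - 85\right) \sqrt{0} = \left(-140\right) 0 = 0$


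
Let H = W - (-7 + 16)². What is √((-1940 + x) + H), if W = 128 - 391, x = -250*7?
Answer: I*√4034 ≈ 63.514*I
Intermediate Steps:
x = -1750
W = -263
H = -344 (H = -263 - (-7 + 16)² = -263 - 1*9² = -263 - 1*81 = -263 - 81 = -344)
√((-1940 + x) + H) = √((-1940 - 1750) - 344) = √(-3690 - 344) = √(-4034) = I*√4034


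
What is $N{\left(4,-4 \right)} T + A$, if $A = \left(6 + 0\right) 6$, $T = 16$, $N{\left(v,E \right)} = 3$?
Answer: $84$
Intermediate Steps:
$A = 36$ ($A = 6 \cdot 6 = 36$)
$N{\left(4,-4 \right)} T + A = 3 \cdot 16 + 36 = 48 + 36 = 84$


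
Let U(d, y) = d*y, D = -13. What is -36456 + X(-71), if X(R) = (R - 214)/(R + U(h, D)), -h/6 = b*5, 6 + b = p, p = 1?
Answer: -73677291/2021 ≈ -36456.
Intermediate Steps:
b = -5 (b = -6 + 1 = -5)
h = 150 (h = -(-30)*5 = -6*(-25) = 150)
X(R) = (-214 + R)/(-1950 + R) (X(R) = (R - 214)/(R + 150*(-13)) = (-214 + R)/(R - 1950) = (-214 + R)/(-1950 + R))
-36456 + X(-71) = -36456 + (-214 - 71)/(-1950 - 71) = -36456 - 285/(-2021) = -36456 - 1/2021*(-285) = -36456 + 285/2021 = -73677291/2021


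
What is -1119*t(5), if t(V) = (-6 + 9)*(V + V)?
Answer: -33570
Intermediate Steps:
t(V) = 6*V (t(V) = 3*(2*V) = 6*V)
-1119*t(5) = -6714*5 = -1119*30 = -33570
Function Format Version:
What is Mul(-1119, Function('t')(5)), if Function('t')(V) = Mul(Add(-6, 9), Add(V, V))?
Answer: -33570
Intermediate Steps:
Function('t')(V) = Mul(6, V) (Function('t')(V) = Mul(3, Mul(2, V)) = Mul(6, V))
Mul(-1119, Function('t')(5)) = Mul(-1119, Mul(6, 5)) = Mul(-1119, 30) = -33570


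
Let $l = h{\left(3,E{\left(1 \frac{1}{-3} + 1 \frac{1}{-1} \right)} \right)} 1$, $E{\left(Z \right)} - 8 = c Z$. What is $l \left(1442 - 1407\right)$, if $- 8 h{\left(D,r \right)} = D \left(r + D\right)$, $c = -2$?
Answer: $- \frac{1435}{8} \approx -179.38$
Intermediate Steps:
$E{\left(Z \right)} = 8 - 2 Z$
$h{\left(D,r \right)} = - \frac{D \left(D + r\right)}{8}$ ($h{\left(D,r \right)} = - \frac{D \left(r + D\right)}{8} = - \frac{D \left(D + r\right)}{8}$)
$l = - \frac{41}{8}$ ($l = \left(- \frac{1}{8}\right) 3 \left(3 + \left(8 - 2 \left(1 \frac{1}{-3} + 1 \frac{1}{-1}\right)\right)\right) 1 = \left(- \frac{1}{8}\right) 3 \left(3 + \left(8 - 2 \left(1 \left(- \frac{1}{3}\right) + 1 \left(-1\right)\right)\right)\right) 1 = \left(- \frac{1}{8}\right) 3 \left(3 + \left(8 - 2 \left(- \frac{1}{3} - 1\right)\right)\right) 1 = \left(- \frac{1}{8}\right) 3 \left(3 + \left(8 - - \frac{8}{3}\right)\right) 1 = \left(- \frac{1}{8}\right) 3 \left(3 + \left(8 + \frac{8}{3}\right)\right) 1 = \left(- \frac{1}{8}\right) 3 \left(3 + \frac{32}{3}\right) 1 = \left(- \frac{1}{8}\right) 3 \cdot \frac{41}{3} \cdot 1 = \left(- \frac{41}{8}\right) 1 = - \frac{41}{8} \approx -5.125$)
$l \left(1442 - 1407\right) = - \frac{41 \left(1442 - 1407\right)}{8} = \left(- \frac{41}{8}\right) 35 = - \frac{1435}{8}$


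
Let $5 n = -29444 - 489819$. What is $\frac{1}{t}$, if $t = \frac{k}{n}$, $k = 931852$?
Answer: $- \frac{519263}{4659260} \approx -0.11145$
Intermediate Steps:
$n = - \frac{519263}{5}$ ($n = \frac{-29444 - 489819}{5} = \frac{1}{5} \left(-519263\right) = - \frac{519263}{5} \approx -1.0385 \cdot 10^{5}$)
$t = - \frac{4659260}{519263}$ ($t = \frac{931852}{- \frac{519263}{5}} = 931852 \left(- \frac{5}{519263}\right) = - \frac{4659260}{519263} \approx -8.9728$)
$\frac{1}{t} = \frac{1}{- \frac{4659260}{519263}} = - \frac{519263}{4659260}$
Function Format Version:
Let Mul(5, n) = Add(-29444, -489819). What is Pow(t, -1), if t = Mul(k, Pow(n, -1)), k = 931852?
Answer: Rational(-519263, 4659260) ≈ -0.11145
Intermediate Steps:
n = Rational(-519263, 5) (n = Mul(Rational(1, 5), Add(-29444, -489819)) = Mul(Rational(1, 5), -519263) = Rational(-519263, 5) ≈ -1.0385e+5)
t = Rational(-4659260, 519263) (t = Mul(931852, Pow(Rational(-519263, 5), -1)) = Mul(931852, Rational(-5, 519263)) = Rational(-4659260, 519263) ≈ -8.9728)
Pow(t, -1) = Pow(Rational(-4659260, 519263), -1) = Rational(-519263, 4659260)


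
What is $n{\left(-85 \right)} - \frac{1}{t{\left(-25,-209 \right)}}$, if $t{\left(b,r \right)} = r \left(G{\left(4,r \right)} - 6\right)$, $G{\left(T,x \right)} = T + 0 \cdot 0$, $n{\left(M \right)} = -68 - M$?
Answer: $\frac{7105}{418} \approx 16.998$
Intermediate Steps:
$G{\left(T,x \right)} = T$ ($G{\left(T,x \right)} = T + 0 = T$)
$t{\left(b,r \right)} = - 2 r$ ($t{\left(b,r \right)} = r \left(4 - 6\right) = r \left(-2\right) = - 2 r$)
$n{\left(-85 \right)} - \frac{1}{t{\left(-25,-209 \right)}} = \left(-68 - -85\right) - \frac{1}{\left(-2\right) \left(-209\right)} = \left(-68 + 85\right) - \frac{1}{418} = 17 - \frac{1}{418} = \frac{7105}{418}$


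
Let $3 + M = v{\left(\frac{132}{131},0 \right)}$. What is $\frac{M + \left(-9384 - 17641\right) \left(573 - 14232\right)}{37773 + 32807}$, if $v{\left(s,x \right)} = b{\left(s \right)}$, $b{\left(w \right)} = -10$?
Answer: $\frac{184567231}{35290} \approx 5230.0$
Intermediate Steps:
$v{\left(s,x \right)} = -10$
$M = -13$ ($M = -3 - 10 = -13$)
$\frac{M + \left(-9384 - 17641\right) \left(573 - 14232\right)}{37773 + 32807} = \frac{-13 + \left(-9384 - 17641\right) \left(573 - 14232\right)}{37773 + 32807} = \frac{-13 - -369134475}{70580} = \left(-13 + 369134475\right) \frac{1}{70580} = 369134462 \cdot \frac{1}{70580} = \frac{184567231}{35290}$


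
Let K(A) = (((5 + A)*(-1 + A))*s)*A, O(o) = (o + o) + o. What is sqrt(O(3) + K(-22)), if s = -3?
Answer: sqrt(25815) ≈ 160.67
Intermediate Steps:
O(o) = 3*o (O(o) = 2*o + o = 3*o)
K(A) = -3*A*(-1 + A)*(5 + A) (K(A) = (((5 + A)*(-1 + A))*(-3))*A = (((-1 + A)*(5 + A))*(-3))*A = (-3*(-1 + A)*(5 + A))*A = -3*A*(-1 + A)*(5 + A))
sqrt(O(3) + K(-22)) = sqrt(3*3 + 3*(-22)*(5 - 1*(-22)**2 - 4*(-22))) = sqrt(9 + 3*(-22)*(5 - 1*484 + 88)) = sqrt(9 + 3*(-22)*(5 - 484 + 88)) = sqrt(9 + 3*(-22)*(-391)) = sqrt(9 + 25806) = sqrt(25815)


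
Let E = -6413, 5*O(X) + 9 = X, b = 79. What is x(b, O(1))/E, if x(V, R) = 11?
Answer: -1/583 ≈ -0.0017153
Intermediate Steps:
O(X) = -9/5 + X/5
x(b, O(1))/E = 11/(-6413) = 11*(-1/6413) = -1/583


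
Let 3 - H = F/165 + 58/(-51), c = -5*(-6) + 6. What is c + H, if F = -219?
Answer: 116308/2805 ≈ 41.465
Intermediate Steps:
c = 36 (c = 30 + 6 = 36)
H = 15328/2805 (H = 3 - (-219/165 + 58/(-51)) = 3 - (-219*1/165 + 58*(-1/51)) = 3 - (-73/55 - 58/51) = 3 - 1*(-6913/2805) = 3 + 6913/2805 = 15328/2805 ≈ 5.4645)
c + H = 36 + 15328/2805 = 116308/2805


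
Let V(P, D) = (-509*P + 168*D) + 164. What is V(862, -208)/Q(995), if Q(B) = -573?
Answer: 157846/191 ≈ 826.42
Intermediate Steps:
V(P, D) = 164 - 509*P + 168*D
V(862, -208)/Q(995) = (164 - 509*862 + 168*(-208))/(-573) = (164 - 438758 - 34944)*(-1/573) = -473538*(-1/573) = 157846/191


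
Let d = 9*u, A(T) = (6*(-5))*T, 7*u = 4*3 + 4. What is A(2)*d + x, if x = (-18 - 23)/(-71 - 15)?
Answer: -742753/602 ≈ -1233.8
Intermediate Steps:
x = 41/86 (x = -41/(-86) = -41*(-1/86) = 41/86 ≈ 0.47674)
u = 16/7 (u = (4*3 + 4)/7 = (12 + 4)/7 = (⅐)*16 = 16/7 ≈ 2.2857)
A(T) = -30*T
d = 144/7 (d = 9*(16/7) = 144/7 ≈ 20.571)
A(2)*d + x = -30*2*(144/7) + 41/86 = -60*144/7 + 41/86 = -8640/7 + 41/86 = -742753/602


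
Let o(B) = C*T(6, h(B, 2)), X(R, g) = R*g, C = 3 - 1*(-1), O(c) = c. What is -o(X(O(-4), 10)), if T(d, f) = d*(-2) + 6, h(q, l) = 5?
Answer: 24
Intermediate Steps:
T(d, f) = 6 - 2*d (T(d, f) = -2*d + 6 = 6 - 2*d)
C = 4 (C = 3 + 1 = 4)
o(B) = -24 (o(B) = 4*(6 - 2*6) = 4*(6 - 12) = 4*(-6) = -24)
-o(X(O(-4), 10)) = -1*(-24) = 24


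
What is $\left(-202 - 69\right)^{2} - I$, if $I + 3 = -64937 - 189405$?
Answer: $327786$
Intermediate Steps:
$I = -254345$ ($I = -3 - 254342 = -254345$)
$\left(-202 - 69\right)^{2} - I = \left(-202 - 69\right)^{2} - -254345 = \left(-271\right)^{2} + 254345 = 73441 + 254345 = 327786$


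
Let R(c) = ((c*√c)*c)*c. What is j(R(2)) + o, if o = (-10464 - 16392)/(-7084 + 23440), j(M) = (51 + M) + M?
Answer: 67275/1363 + 16*√2 ≈ 71.985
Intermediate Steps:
R(c) = c^(7/2) (R(c) = (c^(3/2)*c)*c = c^(5/2)*c = c^(7/2))
j(M) = 51 + 2*M
o = -2238/1363 (o = -26856/16356 = -26856*1/16356 = -2238/1363 ≈ -1.6420)
j(R(2)) + o = (51 + 2*2^(7/2)) - 2238/1363 = (51 + 2*(8*√2)) - 2238/1363 = (51 + 16*√2) - 2238/1363 = 67275/1363 + 16*√2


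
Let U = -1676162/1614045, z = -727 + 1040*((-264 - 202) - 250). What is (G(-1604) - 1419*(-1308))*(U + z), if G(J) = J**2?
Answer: -5328183110496083636/1614045 ≈ -3.3011e+12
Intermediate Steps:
z = -745367 (z = -727 + 1040*(-466 - 250) = -727 + 1040*(-716) = -727 - 744640 = -745367)
U = -1676162/1614045 (U = -1676162*1/1614045 = -1676162/1614045 ≈ -1.0385)
(G(-1604) - 1419*(-1308))*(U + z) = ((-1604)**2 - 1419*(-1308))*(-1676162/1614045 - 745367) = (2572816 + 1856052)*(-1203057555677/1614045) = 4428868*(-1203057555677/1614045) = -5328183110496083636/1614045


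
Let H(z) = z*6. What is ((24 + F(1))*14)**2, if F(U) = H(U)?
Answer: 176400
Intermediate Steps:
H(z) = 6*z
F(U) = 6*U
((24 + F(1))*14)**2 = ((24 + 6*1)*14)**2 = ((24 + 6)*14)**2 = (30*14)**2 = 420**2 = 176400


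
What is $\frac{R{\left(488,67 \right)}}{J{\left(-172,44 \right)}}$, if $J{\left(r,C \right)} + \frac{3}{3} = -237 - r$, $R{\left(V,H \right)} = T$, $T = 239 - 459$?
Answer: $\frac{10}{3} \approx 3.3333$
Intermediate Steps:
$T = -220$ ($T = 239 - 459 = -220$)
$R{\left(V,H \right)} = -220$
$J{\left(r,C \right)} = -238 - r$ ($J{\left(r,C \right)} = -1 - \left(237 + r\right) = -238 - r$)
$\frac{R{\left(488,67 \right)}}{J{\left(-172,44 \right)}} = - \frac{220}{-238 - -172} = - \frac{220}{-238 + 172} = - \frac{220}{-66} = \left(-220\right) \left(- \frac{1}{66}\right) = \frac{10}{3}$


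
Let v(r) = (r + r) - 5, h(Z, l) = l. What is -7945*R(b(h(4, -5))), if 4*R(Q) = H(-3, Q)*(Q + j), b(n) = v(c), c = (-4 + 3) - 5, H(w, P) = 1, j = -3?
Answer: 39725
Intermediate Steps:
c = -6 (c = -1 - 5 = -6)
v(r) = -5 + 2*r (v(r) = 2*r - 5 = -5 + 2*r)
b(n) = -17 (b(n) = -5 + 2*(-6) = -5 - 12 = -17)
R(Q) = -¾ + Q/4 (R(Q) = (1*(Q - 3))/4 = (1*(-3 + Q))/4 = (-3 + Q)/4 = -¾ + Q/4)
-7945*R(b(h(4, -5))) = -7945*(-¾ + (¼)*(-17)) = -7945*(-¾ - 17/4) = -7945*(-5) = 39725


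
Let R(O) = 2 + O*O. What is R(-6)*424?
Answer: 16112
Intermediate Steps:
R(O) = 2 + O²
R(-6)*424 = (2 + (-6)²)*424 = (2 + 36)*424 = 38*424 = 16112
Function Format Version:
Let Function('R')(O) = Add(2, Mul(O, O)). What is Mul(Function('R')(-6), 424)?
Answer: 16112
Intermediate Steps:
Function('R')(O) = Add(2, Pow(O, 2))
Mul(Function('R')(-6), 424) = Mul(Add(2, Pow(-6, 2)), 424) = Mul(Add(2, 36), 424) = Mul(38, 424) = 16112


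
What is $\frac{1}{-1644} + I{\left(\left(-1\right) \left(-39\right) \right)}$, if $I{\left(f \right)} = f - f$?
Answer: $- \frac{1}{1644} \approx -0.00060827$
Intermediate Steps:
$I{\left(f \right)} = 0$
$\frac{1}{-1644} + I{\left(\left(-1\right) \left(-39\right) \right)} = \frac{1}{-1644} + 0 = - \frac{1}{1644} + 0 = - \frac{1}{1644}$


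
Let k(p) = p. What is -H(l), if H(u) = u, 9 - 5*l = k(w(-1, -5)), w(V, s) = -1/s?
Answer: -44/25 ≈ -1.7600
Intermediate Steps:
l = 44/25 (l = 9/5 - (-1)/(5*(-5)) = 9/5 - (-1)*(-1)/(5*5) = 9/5 - 1/5*1/5 = 9/5 - 1/25 = 44/25 ≈ 1.7600)
-H(l) = -1*44/25 = -44/25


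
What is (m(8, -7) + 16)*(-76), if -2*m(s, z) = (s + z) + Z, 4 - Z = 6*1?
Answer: -1254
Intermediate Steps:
Z = -2 (Z = 4 - 6 = -2)
m(s, z) = 1 - s/2 - z/2 (m(s, z) = -((s + z) - 2)/2 = -(-2 + s + z)/2 = 1 - s/2 - z/2)
(m(8, -7) + 16)*(-76) = ((1 - ½*8 - ½*(-7)) + 16)*(-76) = ((1 - 4 + 7/2) + 16)*(-76) = (½ + 16)*(-76) = (33/2)*(-76) = -1254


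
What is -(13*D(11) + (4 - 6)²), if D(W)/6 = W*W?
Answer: -9442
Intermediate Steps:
D(W) = 6*W² (D(W) = 6*(W*W) = 6*W²)
-(13*D(11) + (4 - 6)²) = -(13*(6*11²) + (4 - 6)²) = -(13*(6*121) + (-2)²) = -(13*726 + 4) = -(9438 + 4) = -1*9442 = -9442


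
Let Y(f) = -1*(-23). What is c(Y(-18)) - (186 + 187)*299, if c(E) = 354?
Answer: -111173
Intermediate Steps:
Y(f) = 23
c(Y(-18)) - (186 + 187)*299 = 354 - (186 + 187)*299 = 354 - 373*299 = 354 - 1*111527 = 354 - 111527 = -111173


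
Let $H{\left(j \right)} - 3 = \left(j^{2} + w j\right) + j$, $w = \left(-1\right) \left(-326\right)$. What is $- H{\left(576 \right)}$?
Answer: $-520131$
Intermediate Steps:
$w = 326$
$H{\left(j \right)} = 3 + j^{2} + 327 j$ ($H{\left(j \right)} = 3 + \left(\left(j^{2} + 326 j\right) + j\right) = 3 + \left(j^{2} + 327 j\right) = 3 + j^{2} + 327 j$)
$- H{\left(576 \right)} = - (3 + 576^{2} + 327 \cdot 576) = - (3 + 331776 + 188352) = \left(-1\right) 520131 = -520131$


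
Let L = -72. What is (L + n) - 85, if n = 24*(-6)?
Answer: -301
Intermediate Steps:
n = -144
(L + n) - 85 = (-72 - 144) - 85 = -216 - 85 = -301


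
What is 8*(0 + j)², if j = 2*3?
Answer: 288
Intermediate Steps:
j = 6
8*(0 + j)² = 8*(0 + 6)² = 8*6² = 8*36 = 288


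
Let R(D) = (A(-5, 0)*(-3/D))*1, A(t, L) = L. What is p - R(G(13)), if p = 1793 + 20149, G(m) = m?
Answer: 21942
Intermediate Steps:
p = 21942
R(D) = 0 (R(D) = (0*(-3/D))*1 = 0*1 = 0)
p - R(G(13)) = 21942 - 1*0 = 21942 + 0 = 21942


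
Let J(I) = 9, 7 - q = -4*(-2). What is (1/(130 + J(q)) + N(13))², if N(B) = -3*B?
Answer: 29376400/19321 ≈ 1520.4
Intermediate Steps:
q = -1 (q = 7 - (-4)*(-2) = 7 - 1*8 = 7 - 8 = -1)
(1/(130 + J(q)) + N(13))² = (1/(130 + 9) - 3*13)² = (1/139 - 39)² = (-5420/139)² = 29376400/19321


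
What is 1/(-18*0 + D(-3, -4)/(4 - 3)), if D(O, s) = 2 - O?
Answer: 1/5 ≈ 0.20000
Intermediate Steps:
1/(-18*0 + D(-3, -4)/(4 - 3)) = 1/(-18*0 + (2 - 1*(-3))/(4 - 3)) = 1/(0 + (2 + 3)/1) = 1/(0 + 1*5) = 1/(0 + 5) = 1/5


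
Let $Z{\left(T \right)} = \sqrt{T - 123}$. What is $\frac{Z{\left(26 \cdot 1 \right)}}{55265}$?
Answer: $\frac{i \sqrt{97}}{55265} \approx 0.00017821 i$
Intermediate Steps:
$Z{\left(T \right)} = \sqrt{-123 + T}$
$\frac{Z{\left(26 \cdot 1 \right)}}{55265} = \frac{\sqrt{-123 + 26 \cdot 1}}{55265} = \sqrt{-123 + 26} \cdot \frac{1}{55265} = \sqrt{-97} \cdot \frac{1}{55265} = i \sqrt{97} \cdot \frac{1}{55265} = \frac{i \sqrt{97}}{55265}$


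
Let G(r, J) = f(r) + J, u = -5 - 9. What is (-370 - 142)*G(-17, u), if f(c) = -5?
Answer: 9728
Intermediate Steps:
u = -14
G(r, J) = -5 + J
(-370 - 142)*G(-17, u) = (-370 - 142)*(-5 - 14) = -512*(-19) = 9728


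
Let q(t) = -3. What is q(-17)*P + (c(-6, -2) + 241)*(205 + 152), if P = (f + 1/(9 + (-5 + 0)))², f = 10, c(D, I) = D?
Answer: 1337277/16 ≈ 83580.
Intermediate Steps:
P = 1681/16 (P = (10 + 1/(9 + (-5 + 0)))² = (10 + 1/(9 - 5))² = (10 + 1/4)² = (10 + ¼)² = (41/4)² = 1681/16 ≈ 105.06)
q(-17)*P + (c(-6, -2) + 241)*(205 + 152) = -3*1681/16 + (-6 + 241)*(205 + 152) = -5043/16 + 235*357 = -5043/16 + 83895 = 1337277/16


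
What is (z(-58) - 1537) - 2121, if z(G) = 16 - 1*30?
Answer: -3672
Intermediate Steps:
z(G) = -14 (z(G) = 16 - 30 = -14)
(z(-58) - 1537) - 2121 = (-14 - 1537) - 2121 = -1551 - 2121 = -3672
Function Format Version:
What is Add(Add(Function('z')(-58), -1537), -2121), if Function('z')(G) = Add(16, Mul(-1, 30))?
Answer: -3672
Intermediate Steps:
Function('z')(G) = -14 (Function('z')(G) = Add(16, -30) = -14)
Add(Add(Function('z')(-58), -1537), -2121) = Add(Add(-14, -1537), -2121) = Add(-1551, -2121) = -3672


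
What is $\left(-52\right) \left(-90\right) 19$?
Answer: $88920$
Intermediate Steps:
$\left(-52\right) \left(-90\right) 19 = 4680 \cdot 19 = 88920$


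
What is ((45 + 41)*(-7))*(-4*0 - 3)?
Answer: 1806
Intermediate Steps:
((45 + 41)*(-7))*(-4*0 - 3) = (86*(-7))*(0 - 3) = -602*(-3) = 1806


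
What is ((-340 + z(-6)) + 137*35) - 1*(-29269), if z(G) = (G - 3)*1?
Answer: 33715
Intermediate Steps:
z(G) = -3 + G (z(G) = (-3 + G)*1 = -3 + G)
((-340 + z(-6)) + 137*35) - 1*(-29269) = ((-340 + (-3 - 6)) + 137*35) - 1*(-29269) = ((-340 - 9) + 4795) + 29269 = (-349 + 4795) + 29269 = 4446 + 29269 = 33715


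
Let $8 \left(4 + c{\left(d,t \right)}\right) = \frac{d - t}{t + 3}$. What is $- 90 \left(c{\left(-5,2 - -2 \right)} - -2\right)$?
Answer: $\frac{5445}{28} \approx 194.46$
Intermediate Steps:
$c{\left(d,t \right)} = -4 + \frac{d - t}{8 \left(3 + t\right)}$ ($c{\left(d,t \right)} = -4 + \frac{\left(d - t\right) \frac{1}{t + 3}}{8} = -4 + \frac{\left(d - t\right) \frac{1}{3 + t}}{8} = -4 + \frac{\frac{1}{3 + t} \left(d - t\right)}{8} = -4 + \frac{d - t}{8 \left(3 + t\right)}$)
$- 90 \left(c{\left(-5,2 - -2 \right)} - -2\right) = - 90 \left(\frac{-96 - 5 - 33 \left(2 - -2\right)}{8 \left(3 + \left(2 - -2\right)\right)} - -2\right) = - 90 \left(\frac{-96 - 5 - 33 \left(2 + 2\right)}{8 \left(3 + \left(2 + 2\right)\right)} + 2\right) = - 90 \left(\frac{-96 - 5 - 132}{8 \left(3 + 4\right)} + 2\right) = - 90 \left(\frac{-96 - 5 - 132}{8 \cdot 7} + 2\right) = - 90 \left(\frac{1}{8} \cdot \frac{1}{7} \left(-233\right) + 2\right) = - 90 \left(- \frac{233}{56} + 2\right) = \left(-90\right) \left(- \frac{121}{56}\right) = \frac{5445}{28}$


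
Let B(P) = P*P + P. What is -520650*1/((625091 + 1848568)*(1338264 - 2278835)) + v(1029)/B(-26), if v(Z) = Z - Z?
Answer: 57850/258516879921 ≈ 2.2378e-7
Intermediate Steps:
B(P) = P + P**2 (B(P) = P**2 + P = P + P**2)
v(Z) = 0
-520650*1/((625091 + 1848568)*(1338264 - 2278835)) + v(1029)/B(-26) = -520650*1/((625091 + 1848568)*(1338264 - 2278835)) + 0/((-26*(1 - 26))) = -520650/((-940571*2473659)) + 0/((-26*(-25))) = -520650/(-2326651919289) + 0/650 = -520650*(-1/2326651919289) + 0*(1/650) = 57850/258516879921 + 0 = 57850/258516879921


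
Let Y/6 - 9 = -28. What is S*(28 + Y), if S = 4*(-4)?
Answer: 1376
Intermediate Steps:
S = -16
Y = -114 (Y = 54 + 6*(-28) = 54 - 168 = -114)
S*(28 + Y) = -16*(28 - 114) = -16*(-86) = 1376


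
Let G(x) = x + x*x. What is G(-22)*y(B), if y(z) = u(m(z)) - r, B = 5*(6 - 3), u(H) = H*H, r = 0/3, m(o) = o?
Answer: 103950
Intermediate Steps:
G(x) = x + x²
r = 0 (r = 0*(⅓) = 0)
u(H) = H²
B = 15 (B = 5*3 = 15)
y(z) = z² (y(z) = z² - 1*0 = z² + 0 = z²)
G(-22)*y(B) = -22*(1 - 22)*15² = -22*(-21)*225 = 462*225 = 103950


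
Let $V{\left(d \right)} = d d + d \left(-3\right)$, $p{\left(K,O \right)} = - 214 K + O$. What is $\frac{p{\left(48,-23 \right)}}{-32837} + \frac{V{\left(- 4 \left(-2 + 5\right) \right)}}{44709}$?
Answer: $\frac{22199515}{69909973} \approx 0.31754$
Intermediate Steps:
$p{\left(K,O \right)} = O - 214 K$
$V{\left(d \right)} = d^{2} - 3 d$
$\frac{p{\left(48,-23 \right)}}{-32837} + \frac{V{\left(- 4 \left(-2 + 5\right) \right)}}{44709} = \frac{-23 - 10272}{-32837} + \frac{- 4 \left(-2 + 5\right) \left(-3 - 4 \left(-2 + 5\right)\right)}{44709} = \left(-23 - 10272\right) \left(- \frac{1}{32837}\right) + \left(-4\right) 3 \left(-3 - 12\right) \frac{1}{44709} = \left(-10295\right) \left(- \frac{1}{32837}\right) + - 12 \left(-3 - 12\right) \frac{1}{44709} = \frac{10295}{32837} + \left(-12\right) \left(-15\right) \frac{1}{44709} = \frac{10295}{32837} + 180 \cdot \frac{1}{44709} = \frac{10295}{32837} + \frac{60}{14903} = \frac{22199515}{69909973}$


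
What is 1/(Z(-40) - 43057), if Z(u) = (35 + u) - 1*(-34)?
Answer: -1/43028 ≈ -2.3241e-5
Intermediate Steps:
Z(u) = 69 + u (Z(u) = (35 + u) + 34 = 69 + u)
1/(Z(-40) - 43057) = 1/((69 - 40) - 43057) = 1/(29 - 43057) = 1/(-43028) = -1/43028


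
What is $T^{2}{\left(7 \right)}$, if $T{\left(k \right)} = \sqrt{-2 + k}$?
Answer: $5$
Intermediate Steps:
$T^{2}{\left(7 \right)} = \left(\sqrt{-2 + 7}\right)^{2} = \left(\sqrt{5}\right)^{2} = 5$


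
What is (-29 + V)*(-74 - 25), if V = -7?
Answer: 3564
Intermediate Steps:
(-29 + V)*(-74 - 25) = (-29 - 7)*(-74 - 25) = -36*(-99) = 3564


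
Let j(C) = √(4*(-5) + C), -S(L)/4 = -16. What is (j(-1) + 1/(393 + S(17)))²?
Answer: -4385828/208849 + 2*I*√21/457 ≈ -21.0 + 0.020055*I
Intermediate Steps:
S(L) = 64 (S(L) = -4*(-16) = 64)
j(C) = √(-20 + C)
(j(-1) + 1/(393 + S(17)))² = (√(-20 - 1) + 1/(393 + 64))² = (√(-21) + 1/457)² = (I*√21 + 1/457)² = (1/457 + I*√21)²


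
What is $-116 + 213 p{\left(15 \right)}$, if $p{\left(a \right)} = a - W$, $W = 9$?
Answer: $1162$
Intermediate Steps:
$p{\left(a \right)} = -9 + a$ ($p{\left(a \right)} = a - 9 = -9 + a$)
$-116 + 213 p{\left(15 \right)} = -116 + 213 \left(-9 + 15\right) = -116 + 213 \cdot 6 = -116 + 1278 = 1162$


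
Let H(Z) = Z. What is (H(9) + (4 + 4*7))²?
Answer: 1681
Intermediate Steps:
(H(9) + (4 + 4*7))² = (9 + (4 + 4*7))² = (9 + (4 + 28))² = (9 + 32)² = 41² = 1681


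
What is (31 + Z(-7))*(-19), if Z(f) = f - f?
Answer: -589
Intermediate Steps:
Z(f) = 0
(31 + Z(-7))*(-19) = (31 + 0)*(-19) = 31*(-19) = -589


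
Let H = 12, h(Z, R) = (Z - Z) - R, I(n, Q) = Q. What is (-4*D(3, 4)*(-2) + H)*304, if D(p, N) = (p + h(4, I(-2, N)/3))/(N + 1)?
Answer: 13376/3 ≈ 4458.7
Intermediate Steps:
h(Z, R) = -R (h(Z, R) = 0 - R = -R)
D(p, N) = (p - N/3)/(1 + N) (D(p, N) = (p - N/3)/(N + 1) = (p - N/3)/(1 + N))
(-4*D(3, 4)*(-2) + H)*304 = (-4*(3 - ⅓*4)/(1 + 4)*(-2) + 12)*304 = (-4*(3 - 4/3)/5*(-2) + 12)*304 = (-4*5/(5*3)*(-2) + 12)*304 = (-4*⅓*(-2) + 12)*304 = (-4/3*(-2) + 12)*304 = (8/3 + 12)*304 = (44/3)*304 = 13376/3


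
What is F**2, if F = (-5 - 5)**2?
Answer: 10000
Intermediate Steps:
F = 100 (F = (-10)**2 = 100)
F**2 = 100**2 = 10000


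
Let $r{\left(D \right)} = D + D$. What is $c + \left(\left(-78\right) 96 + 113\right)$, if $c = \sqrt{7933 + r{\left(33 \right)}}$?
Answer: $-7375 + \sqrt{7999} \approx -7285.6$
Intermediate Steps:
$r{\left(D \right)} = 2 D$
$c = \sqrt{7999}$ ($c = \sqrt{7933 + 2 \cdot 33} = \sqrt{7933 + 66} = \sqrt{7999} \approx 89.437$)
$c + \left(\left(-78\right) 96 + 113\right) = \sqrt{7999} + \left(\left(-78\right) 96 + 113\right) = \sqrt{7999} + \left(-7488 + 113\right) = \sqrt{7999} - 7375 = -7375 + \sqrt{7999}$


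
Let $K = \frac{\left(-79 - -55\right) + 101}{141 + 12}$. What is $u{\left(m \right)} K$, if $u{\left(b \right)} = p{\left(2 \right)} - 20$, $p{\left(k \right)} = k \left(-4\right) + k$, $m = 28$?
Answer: $- \frac{2002}{153} \approx -13.085$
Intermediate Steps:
$p{\left(k \right)} = - 3 k$ ($p{\left(k \right)} = - 4 k + k = - 3 k$)
$K = \frac{77}{153}$ ($K = \frac{\left(-79 + 55\right) + 101}{153} = \left(-24 + 101\right) \frac{1}{153} = 77 \cdot \frac{1}{153} = \frac{77}{153} \approx 0.50327$)
$u{\left(b \right)} = -26$ ($u{\left(b \right)} = \left(-3\right) 2 - 20 = -6 - 20 = -26$)
$u{\left(m \right)} K = \left(-26\right) \frac{77}{153} = - \frac{2002}{153}$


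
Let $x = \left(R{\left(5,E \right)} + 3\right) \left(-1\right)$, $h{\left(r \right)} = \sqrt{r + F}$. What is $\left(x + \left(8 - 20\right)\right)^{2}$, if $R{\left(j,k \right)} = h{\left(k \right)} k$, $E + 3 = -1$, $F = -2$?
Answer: $129 - 120 i \sqrt{6} \approx 129.0 - 293.94 i$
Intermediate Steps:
$E = -4$ ($E = -3 - 1 = -4$)
$h{\left(r \right)} = \sqrt{-2 + r}$ ($h{\left(r \right)} = \sqrt{r - 2} = \sqrt{-2 + r}$)
$R{\left(j,k \right)} = k \sqrt{-2 + k}$ ($R{\left(j,k \right)} = \sqrt{-2 + k} k = k \sqrt{-2 + k}$)
$x = -3 + 4 i \sqrt{6}$ ($x = \left(- 4 \sqrt{-2 - 4} + 3\right) \left(-1\right) = \left(- 4 \sqrt{-6} + 3\right) \left(-1\right) = \left(- 4 i \sqrt{6} + 3\right) \left(-1\right) = \left(3 - 4 i \sqrt{6}\right) \left(-1\right) = -3 + 4 i \sqrt{6} \approx -3.0 + 9.798 i$)
$\left(x + \left(8 - 20\right)\right)^{2} = \left(\left(-3 + 4 i \sqrt{6}\right) + \left(8 - 20\right)\right)^{2} = \left(\left(-3 + 4 i \sqrt{6}\right) - 12\right)^{2} = \left(-15 + 4 i \sqrt{6}\right)^{2}$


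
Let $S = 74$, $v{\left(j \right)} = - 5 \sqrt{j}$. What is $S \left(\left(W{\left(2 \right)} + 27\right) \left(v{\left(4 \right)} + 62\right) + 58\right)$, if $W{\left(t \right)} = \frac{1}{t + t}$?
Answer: $109150$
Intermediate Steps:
$W{\left(t \right)} = \frac{1}{2 t}$
$S \left(\left(W{\left(2 \right)} + 27\right) \left(v{\left(4 \right)} + 62\right) + 58\right) = 74 \left(\left(\frac{1}{2 \cdot 2} + 27\right) \left(- 5 \sqrt{4} + 62\right) + 58\right) = 74 \left(\left(\frac{1}{2} \cdot \frac{1}{2} + 27\right) \left(\left(-5\right) 2 + 62\right) + 58\right) = 74 \left(\left(\frac{1}{4} + 27\right) \left(-10 + 62\right) + 58\right) = 74 \left(\frac{109}{4} \cdot 52 + 58\right) = 74 \left(1417 + 58\right) = 74 \cdot 1475 = 109150$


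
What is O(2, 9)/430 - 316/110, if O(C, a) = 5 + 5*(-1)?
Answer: -158/55 ≈ -2.8727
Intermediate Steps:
O(C, a) = 0 (O(C, a) = 5 - 5 = 0)
O(2, 9)/430 - 316/110 = 0/430 - 316/110 = 0*(1/430) - 316*1/110 = 0 - 158/55 = -158/55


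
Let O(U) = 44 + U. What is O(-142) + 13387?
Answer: 13289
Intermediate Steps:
O(-142) + 13387 = (44 - 142) + 13387 = -98 + 13387 = 13289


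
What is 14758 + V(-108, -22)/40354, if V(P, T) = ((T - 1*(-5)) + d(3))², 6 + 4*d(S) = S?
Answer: 9528714353/645664 ≈ 14758.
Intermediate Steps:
d(S) = -3/2 + S/4
V(P, T) = (17/4 + T)² (V(P, T) = ((T - 1*(-5)) + (-3/2 + (¼)*3))² = ((T + 5) + (-3/2 + ¾))² = ((5 + T) - ¾)² = (17/4 + T)²)
14758 + V(-108, -22)/40354 = 14758 + ((17 + 4*(-22))²/16)/40354 = 14758 + ((17 - 88)²/16)*(1/40354) = 14758 + ((1/16)*(-71)²)*(1/40354) = 14758 + ((1/16)*5041)*(1/40354) = 14758 + (5041/16)*(1/40354) = 14758 + 5041/645664 = 9528714353/645664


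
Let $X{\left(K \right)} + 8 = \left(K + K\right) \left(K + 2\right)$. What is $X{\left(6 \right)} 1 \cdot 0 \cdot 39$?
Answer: $0$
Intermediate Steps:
$X{\left(K \right)} = -8 + 2 K \left(2 + K\right)$ ($X{\left(K \right)} = -8 + \left(K + K\right) \left(K + 2\right) = -8 + 2 K \left(2 + K\right)$)
$X{\left(6 \right)} 1 \cdot 0 \cdot 39 = \left(-8 + 2 \cdot 6^{2} + 4 \cdot 6\right) 1 \cdot 0 \cdot 39 = \left(-8 + 2 \cdot 36 + 24\right) 0 \cdot 39 = \left(-8 + 72 + 24\right) 0 \cdot 39 = 88 \cdot 0 \cdot 39 = 0 \cdot 39 = 0$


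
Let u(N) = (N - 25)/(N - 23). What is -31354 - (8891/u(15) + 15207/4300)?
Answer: -165422447/4300 ≈ -38470.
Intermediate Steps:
u(N) = (-25 + N)/(-23 + N)
-31354 - (8891/u(15) + 15207/4300) = -31354 - (8891/(((-25 + 15)/(-23 + 15))) + 15207/4300) = -31354 - (8891/((-10/(-8))) + 15207*(1/4300)) = -31354 - (8891/((-1/8*(-10))) + 15207/4300) = -31354 - (8891/(5/4) + 15207/4300) = -31354 - (8891*(4/5) + 15207/4300) = -31354 - (35564/5 + 15207/4300) = -31354 - 1*30600247/4300 = -31354 - 30600247/4300 = -165422447/4300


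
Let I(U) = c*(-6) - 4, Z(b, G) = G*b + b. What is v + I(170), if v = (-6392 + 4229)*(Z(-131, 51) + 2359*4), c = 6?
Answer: -5675752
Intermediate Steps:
Z(b, G) = b + G*b
I(U) = -40 (I(U) = 6*(-6) - 4 = -36 - 4 = -40)
v = -5675712 (v = (-6392 + 4229)*(-131*(1 + 51) + 2359*4) = -2163*(-131*52 + 9436) = -2163*(-6812 + 9436) = -2163*2624 = -5675712)
v + I(170) = -5675712 - 40 = -5675752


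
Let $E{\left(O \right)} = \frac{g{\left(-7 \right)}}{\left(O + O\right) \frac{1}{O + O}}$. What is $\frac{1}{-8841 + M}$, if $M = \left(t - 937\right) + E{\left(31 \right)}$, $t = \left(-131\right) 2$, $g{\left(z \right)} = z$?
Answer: $- \frac{1}{10047} \approx -9.9532 \cdot 10^{-5}$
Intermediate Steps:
$t = -262$
$E{\left(O \right)} = -7$ ($E{\left(O \right)} = - \frac{7}{\left(O + O\right) \frac{1}{O + O}} = - \frac{7}{2 O \frac{1}{2 O}} = - \frac{7}{1} = \left(-7\right) 1 = -7$)
$M = -1206$ ($M = \left(-262 - 937\right) - 7 = -1199 - 7 = -1206$)
$\frac{1}{-8841 + M} = \frac{1}{-8841 - 1206} = \frac{1}{-10047} = - \frac{1}{10047}$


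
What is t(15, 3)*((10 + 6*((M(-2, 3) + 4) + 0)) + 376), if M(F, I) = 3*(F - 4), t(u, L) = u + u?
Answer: 9060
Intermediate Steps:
t(u, L) = 2*u
M(F, I) = -12 + 3*F (M(F, I) = 3*(-4 + F) = -12 + 3*F)
t(15, 3)*((10 + 6*((M(-2, 3) + 4) + 0)) + 376) = (2*15)*((10 + 6*(((-12 + 3*(-2)) + 4) + 0)) + 376) = 30*((10 + 6*(((-12 - 6) + 4) + 0)) + 376) = 30*((10 + 6*((-18 + 4) + 0)) + 376) = 30*((10 + 6*(-14 + 0)) + 376) = 30*((10 + 6*(-14)) + 376) = 30*((10 - 84) + 376) = 30*(-74 + 376) = 30*302 = 9060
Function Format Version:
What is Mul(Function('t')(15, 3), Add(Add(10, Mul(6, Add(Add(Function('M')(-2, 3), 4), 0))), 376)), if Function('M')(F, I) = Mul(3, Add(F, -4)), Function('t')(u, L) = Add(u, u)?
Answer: 9060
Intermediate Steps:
Function('t')(u, L) = Mul(2, u)
Function('M')(F, I) = Add(-12, Mul(3, F)) (Function('M')(F, I) = Mul(3, Add(-4, F)) = Add(-12, Mul(3, F)))
Mul(Function('t')(15, 3), Add(Add(10, Mul(6, Add(Add(Function('M')(-2, 3), 4), 0))), 376)) = Mul(Mul(2, 15), Add(Add(10, Mul(6, Add(Add(Add(-12, Mul(3, -2)), 4), 0))), 376)) = Mul(30, Add(Add(10, Mul(6, Add(Add(Add(-12, -6), 4), 0))), 376)) = Mul(30, Add(Add(10, Mul(6, Add(Add(-18, 4), 0))), 376)) = Mul(30, Add(Add(10, Mul(6, Add(-14, 0))), 376)) = Mul(30, Add(Add(10, Mul(6, -14)), 376)) = Mul(30, Add(Add(10, -84), 376)) = Mul(30, Add(-74, 376)) = Mul(30, 302) = 9060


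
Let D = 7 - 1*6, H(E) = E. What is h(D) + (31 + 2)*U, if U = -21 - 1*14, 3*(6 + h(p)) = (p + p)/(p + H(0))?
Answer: -3481/3 ≈ -1160.3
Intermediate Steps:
D = 1 (D = 7 - 6 = 1)
h(p) = -16/3 (h(p) = -6 + ((p + p)/(p + 0))/3 = -6 + ((2*p)/p)/3 = -6 + (⅓)*2 = -6 + ⅔ = -16/3)
U = -35 (U = -21 - 14 = -35)
h(D) + (31 + 2)*U = -16/3 + (31 + 2)*(-35) = -16/3 + 33*(-35) = -16/3 - 1155 = -3481/3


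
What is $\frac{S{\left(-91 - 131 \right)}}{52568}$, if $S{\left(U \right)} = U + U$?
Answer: $- \frac{111}{13142} \approx -0.0084462$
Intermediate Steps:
$S{\left(U \right)} = 2 U$
$\frac{S{\left(-91 - 131 \right)}}{52568} = \frac{2 \left(-91 - 131\right)}{52568} = 2 \left(-91 - 131\right) \frac{1}{52568} = 2 \left(-222\right) \frac{1}{52568} = \left(-444\right) \frac{1}{52568} = - \frac{111}{13142}$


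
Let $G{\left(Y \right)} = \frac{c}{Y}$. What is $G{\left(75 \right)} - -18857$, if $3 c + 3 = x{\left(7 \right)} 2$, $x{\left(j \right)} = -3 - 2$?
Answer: $\frac{4242812}{225} \approx 18857.0$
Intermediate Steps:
$x{\left(j \right)} = -5$ ($x{\left(j \right)} = -3 - 2 = -5$)
$c = - \frac{13}{3}$ ($c = -1 + \frac{\left(-5\right) 2}{3} = -1 + \frac{1}{3} \left(-10\right) = -1 - \frac{10}{3} = - \frac{13}{3} \approx -4.3333$)
$G{\left(Y \right)} = - \frac{13}{3 Y}$
$G{\left(75 \right)} - -18857 = - \frac{13}{3 \cdot 75} - -18857 = \left(- \frac{13}{3}\right) \frac{1}{75} + 18857 = - \frac{13}{225} + 18857 = \frac{4242812}{225}$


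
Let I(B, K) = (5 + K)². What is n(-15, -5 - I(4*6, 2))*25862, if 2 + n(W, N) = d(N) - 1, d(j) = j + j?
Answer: -2870682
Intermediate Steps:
d(j) = 2*j
n(W, N) = -3 + 2*N (n(W, N) = -2 + (2*N - 1) = -2 + (-1 + 2*N) = -3 + 2*N)
n(-15, -5 - I(4*6, 2))*25862 = (-3 + 2*(-5 - (5 + 2)²))*25862 = (-3 + 2*(-5 - 1*7²))*25862 = (-3 + 2*(-5 - 1*49))*25862 = (-3 + 2*(-5 - 49))*25862 = (-3 + 2*(-54))*25862 = (-3 - 108)*25862 = -111*25862 = -2870682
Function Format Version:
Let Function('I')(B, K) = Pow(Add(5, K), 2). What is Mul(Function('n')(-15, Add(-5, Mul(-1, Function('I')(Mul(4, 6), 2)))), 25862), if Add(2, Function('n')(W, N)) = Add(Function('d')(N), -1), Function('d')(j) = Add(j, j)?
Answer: -2870682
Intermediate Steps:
Function('d')(j) = Mul(2, j)
Function('n')(W, N) = Add(-3, Mul(2, N)) (Function('n')(W, N) = Add(-2, Add(Mul(2, N), -1)) = Add(-2, Add(-1, Mul(2, N))) = Add(-3, Mul(2, N)))
Mul(Function('n')(-15, Add(-5, Mul(-1, Function('I')(Mul(4, 6), 2)))), 25862) = Mul(Add(-3, Mul(2, Add(-5, Mul(-1, Pow(Add(5, 2), 2))))), 25862) = Mul(Add(-3, Mul(2, Add(-5, Mul(-1, Pow(7, 2))))), 25862) = Mul(Add(-3, Mul(2, Add(-5, Mul(-1, 49)))), 25862) = Mul(Add(-3, Mul(2, Add(-5, -49))), 25862) = Mul(Add(-3, Mul(2, -54)), 25862) = Mul(Add(-3, -108), 25862) = Mul(-111, 25862) = -2870682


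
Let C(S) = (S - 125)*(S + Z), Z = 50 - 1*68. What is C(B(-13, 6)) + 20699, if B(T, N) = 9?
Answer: 21743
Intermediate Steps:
Z = -18 (Z = 50 - 68 = -18)
C(S) = (-125 + S)*(-18 + S) (C(S) = (S - 125)*(S - 18) = (-125 + S)*(-18 + S))
C(B(-13, 6)) + 20699 = (2250 + 9² - 143*9) + 20699 = (2250 + 81 - 1287) + 20699 = 1044 + 20699 = 21743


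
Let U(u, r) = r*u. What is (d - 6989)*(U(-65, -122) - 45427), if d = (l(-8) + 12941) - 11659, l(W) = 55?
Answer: 211933044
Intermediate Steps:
d = 1337 (d = (55 + 12941) - 11659 = 12996 - 11659 = 1337)
(d - 6989)*(U(-65, -122) - 45427) = (1337 - 6989)*(-122*(-65) - 45427) = -5652*(7930 - 45427) = -5652*(-37497) = 211933044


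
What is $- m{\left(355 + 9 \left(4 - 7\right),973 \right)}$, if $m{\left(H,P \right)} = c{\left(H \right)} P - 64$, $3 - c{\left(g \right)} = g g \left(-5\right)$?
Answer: $-523399015$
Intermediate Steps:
$c{\left(g \right)} = 3 + 5 g^{2}$ ($c{\left(g \right)} = 3 - g g \left(-5\right) = 3 - g^{2} \left(-5\right) = 3 - - 5 g^{2} = 3 + 5 g^{2}$)
$m{\left(H,P \right)} = -64 + P \left(3 + 5 H^{2}\right)$ ($m{\left(H,P \right)} = \left(3 + 5 H^{2}\right) P - 64 = P \left(3 + 5 H^{2}\right) - 64 = -64 + P \left(3 + 5 H^{2}\right)$)
$- m{\left(355 + 9 \left(4 - 7\right),973 \right)} = - (-64 + 973 \left(3 + 5 \left(355 + 9 \left(4 - 7\right)\right)^{2}\right)) = - (-64 + 973 \left(3 + 5 \left(355 + 9 \left(-3\right)\right)^{2}\right)) = - (-64 + 973 \left(3 + 5 \left(355 - 27\right)^{2}\right)) = - (-64 + 973 \left(3 + 5 \cdot 328^{2}\right)) = - (-64 + 973 \left(3 + 5 \cdot 107584\right)) = - (-64 + 973 \left(3 + 537920\right)) = - (-64 + 973 \cdot 537923) = - (-64 + 523399079) = \left(-1\right) 523399015 = -523399015$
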